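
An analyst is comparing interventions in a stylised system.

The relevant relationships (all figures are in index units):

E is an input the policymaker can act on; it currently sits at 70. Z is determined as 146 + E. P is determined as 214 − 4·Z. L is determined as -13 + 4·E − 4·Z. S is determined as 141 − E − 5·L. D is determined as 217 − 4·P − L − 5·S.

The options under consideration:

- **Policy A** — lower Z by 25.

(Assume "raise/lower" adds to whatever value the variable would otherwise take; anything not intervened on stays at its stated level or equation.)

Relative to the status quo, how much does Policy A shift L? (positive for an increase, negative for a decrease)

Baseline:
  E = 70
  Z = 146 + 70 = 216
  L = -13 + 4·70 − 4·216 = -597
Policy A (Z − 25):
  E = 70
  Z = 146 + 70 (−25 from intervention) = 191
  L = -13 + 4·70 − 4·191 = -497
Change in L: -497 − (-597) = 100

100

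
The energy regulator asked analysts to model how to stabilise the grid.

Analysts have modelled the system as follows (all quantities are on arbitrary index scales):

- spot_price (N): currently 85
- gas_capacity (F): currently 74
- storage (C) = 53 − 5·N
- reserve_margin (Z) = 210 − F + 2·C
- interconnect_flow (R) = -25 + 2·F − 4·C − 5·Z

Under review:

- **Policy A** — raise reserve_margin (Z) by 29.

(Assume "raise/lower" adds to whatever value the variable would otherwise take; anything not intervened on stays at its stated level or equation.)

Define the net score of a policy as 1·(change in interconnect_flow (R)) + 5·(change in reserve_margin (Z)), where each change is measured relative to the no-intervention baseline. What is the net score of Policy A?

Baseline:
  N = 85
  F = 74
  C = 53 − 5·85 = -372
  Z = 210 − 74 + 2·(-372) = -608
  R = -25 + 2·74 − 4·(-372) − 5·(-608) = 4651
Policy A (Z + 29):
  N = 85
  F = 74
  C = 53 − 5·85 = -372
  Z = 210 − 74 + 2·(-372) (+29 from intervention) = -579
  R = -25 + 2·74 − 4·(-372) − 5·(-579) = 4506
ΔR = 4506 − 4651 = -145; ΔZ = -579 − (-608) = 29
Score = 1·(-145) + 5·29 = 0

0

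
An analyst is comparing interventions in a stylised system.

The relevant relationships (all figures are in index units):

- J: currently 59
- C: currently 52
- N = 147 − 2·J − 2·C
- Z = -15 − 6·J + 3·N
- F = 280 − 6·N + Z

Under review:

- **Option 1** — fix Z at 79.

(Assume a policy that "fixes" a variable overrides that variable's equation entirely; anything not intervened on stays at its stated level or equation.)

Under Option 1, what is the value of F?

Option 1 (Z := 79):
  J = 59
  C = 52
  N = 147 − 2·59 − 2·52 = -75
  Z = 79
  F = 280 − 6·(-75) + 79 = 809

809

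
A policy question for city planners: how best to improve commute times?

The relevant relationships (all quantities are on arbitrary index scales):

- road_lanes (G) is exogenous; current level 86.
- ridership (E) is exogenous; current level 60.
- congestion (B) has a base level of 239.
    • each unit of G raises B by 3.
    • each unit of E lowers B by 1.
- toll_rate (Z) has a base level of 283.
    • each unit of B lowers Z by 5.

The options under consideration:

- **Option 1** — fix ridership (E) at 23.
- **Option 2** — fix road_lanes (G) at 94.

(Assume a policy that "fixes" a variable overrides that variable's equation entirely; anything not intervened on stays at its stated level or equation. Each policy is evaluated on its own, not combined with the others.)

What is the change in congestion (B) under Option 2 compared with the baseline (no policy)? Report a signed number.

24

Baseline:
  G = 86
  E = 60
  B = 239 + 3·86 − 60 = 437
Option 2 (G := 94):
  G = 94
  E = 60
  B = 239 + 3·94 − 60 = 461
Change in B: 461 − 437 = 24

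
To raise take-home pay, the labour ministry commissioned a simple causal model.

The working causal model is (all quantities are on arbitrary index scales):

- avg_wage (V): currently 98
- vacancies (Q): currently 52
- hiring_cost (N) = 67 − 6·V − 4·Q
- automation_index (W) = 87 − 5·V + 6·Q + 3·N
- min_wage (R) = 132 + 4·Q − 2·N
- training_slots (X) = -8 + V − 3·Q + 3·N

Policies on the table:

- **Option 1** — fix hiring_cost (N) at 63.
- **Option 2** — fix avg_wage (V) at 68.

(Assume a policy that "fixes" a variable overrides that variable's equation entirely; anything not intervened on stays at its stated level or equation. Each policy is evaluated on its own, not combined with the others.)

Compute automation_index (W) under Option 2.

Option 2 (V := 68):
  V = 68
  Q = 52
  N = 67 − 6·68 − 4·52 = -549
  W = 87 − 5·68 + 6·52 + 3·(-549) = -1588

-1588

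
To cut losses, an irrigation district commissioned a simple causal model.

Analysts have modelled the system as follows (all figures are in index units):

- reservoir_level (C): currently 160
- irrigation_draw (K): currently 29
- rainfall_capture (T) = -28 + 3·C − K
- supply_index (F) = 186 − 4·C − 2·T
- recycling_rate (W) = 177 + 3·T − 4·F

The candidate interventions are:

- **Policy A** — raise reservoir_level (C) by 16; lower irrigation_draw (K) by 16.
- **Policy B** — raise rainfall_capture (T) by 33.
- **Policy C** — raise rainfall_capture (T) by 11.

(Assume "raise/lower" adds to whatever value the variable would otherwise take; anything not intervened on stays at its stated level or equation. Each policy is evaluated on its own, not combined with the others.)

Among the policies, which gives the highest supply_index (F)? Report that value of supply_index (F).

Policy A (C + 16, K − 16):
  C = 160 + 16 = 176
  K = 29 − 16 = 13
  T = -28 + 3·176 − 13 = 487
  F = 186 − 4·176 − 2·487 = -1492
Policy B (T + 33):
  C = 160
  K = 29
  T = -28 + 3·160 − 29 (+33 from intervention) = 456
  F = 186 − 4·160 − 2·456 = -1366
Policy C (T + 11):
  C = 160
  K = 29
  T = -28 + 3·160 − 29 (+11 from intervention) = 434
  F = 186 − 4·160 − 2·434 = -1322
Comparing — Policy A: F=-1492, Policy B: F=-1366, Policy C: F=-1322. Highest is -1322 (Policy C).

-1322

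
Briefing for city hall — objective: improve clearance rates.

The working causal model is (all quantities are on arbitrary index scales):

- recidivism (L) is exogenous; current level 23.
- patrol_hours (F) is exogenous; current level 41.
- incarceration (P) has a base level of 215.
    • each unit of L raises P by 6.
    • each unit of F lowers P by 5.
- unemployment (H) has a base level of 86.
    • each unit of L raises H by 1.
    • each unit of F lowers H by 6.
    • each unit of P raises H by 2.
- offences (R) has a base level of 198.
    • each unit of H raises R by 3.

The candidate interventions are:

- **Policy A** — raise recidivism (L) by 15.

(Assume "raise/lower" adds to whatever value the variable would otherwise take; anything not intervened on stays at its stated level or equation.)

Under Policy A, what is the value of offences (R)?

1260

Policy A (L + 15):
  L = 23 + 15 = 38
  F = 41
  P = 215 + 6·38 − 5·41 = 238
  H = 86 + 38 − 6·41 + 2·238 = 354
  R = 198 + 3·354 = 1260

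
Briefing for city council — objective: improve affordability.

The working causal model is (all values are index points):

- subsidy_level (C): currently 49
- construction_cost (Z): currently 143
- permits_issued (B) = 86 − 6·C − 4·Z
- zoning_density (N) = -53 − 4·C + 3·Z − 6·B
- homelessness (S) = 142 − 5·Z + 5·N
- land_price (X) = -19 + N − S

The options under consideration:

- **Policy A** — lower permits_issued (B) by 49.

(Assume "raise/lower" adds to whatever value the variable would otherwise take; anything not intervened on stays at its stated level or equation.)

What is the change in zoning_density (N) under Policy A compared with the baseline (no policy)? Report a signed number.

Baseline:
  C = 49
  Z = 143
  B = 86 − 6·49 − 4·143 = -780
  N = -53 − 4·49 + 3·143 − 6·(-780) = 4860
Policy A (B − 49):
  C = 49
  Z = 143
  B = 86 − 6·49 − 4·143 (−49 from intervention) = -829
  N = -53 − 4·49 + 3·143 − 6·(-829) = 5154
Change in N: 5154 − 4860 = 294

294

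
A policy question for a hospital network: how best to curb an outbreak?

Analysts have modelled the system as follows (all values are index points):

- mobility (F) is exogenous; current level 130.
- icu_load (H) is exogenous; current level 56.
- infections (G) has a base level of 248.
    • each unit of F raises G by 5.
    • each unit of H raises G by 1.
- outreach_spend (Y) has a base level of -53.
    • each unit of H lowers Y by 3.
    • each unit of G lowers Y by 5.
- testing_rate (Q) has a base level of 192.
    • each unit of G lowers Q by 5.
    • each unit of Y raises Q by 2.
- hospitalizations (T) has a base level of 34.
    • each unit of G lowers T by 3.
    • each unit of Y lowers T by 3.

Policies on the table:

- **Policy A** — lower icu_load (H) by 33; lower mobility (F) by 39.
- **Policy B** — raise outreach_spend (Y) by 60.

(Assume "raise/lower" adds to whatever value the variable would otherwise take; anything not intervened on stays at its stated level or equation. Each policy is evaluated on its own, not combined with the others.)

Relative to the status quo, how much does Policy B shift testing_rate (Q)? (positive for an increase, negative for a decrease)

120

Baseline:
  F = 130
  H = 56
  G = 248 + 5·130 + 56 = 954
  Y = -53 − 3·56 − 5·954 = -4991
  Q = 192 − 5·954 + 2·(-4991) = -14560
Policy B (Y + 60):
  F = 130
  H = 56
  G = 248 + 5·130 + 56 = 954
  Y = -53 − 3·56 − 5·954 (+60 from intervention) = -4931
  Q = 192 − 5·954 + 2·(-4931) = -14440
Change in Q: -14440 − (-14560) = 120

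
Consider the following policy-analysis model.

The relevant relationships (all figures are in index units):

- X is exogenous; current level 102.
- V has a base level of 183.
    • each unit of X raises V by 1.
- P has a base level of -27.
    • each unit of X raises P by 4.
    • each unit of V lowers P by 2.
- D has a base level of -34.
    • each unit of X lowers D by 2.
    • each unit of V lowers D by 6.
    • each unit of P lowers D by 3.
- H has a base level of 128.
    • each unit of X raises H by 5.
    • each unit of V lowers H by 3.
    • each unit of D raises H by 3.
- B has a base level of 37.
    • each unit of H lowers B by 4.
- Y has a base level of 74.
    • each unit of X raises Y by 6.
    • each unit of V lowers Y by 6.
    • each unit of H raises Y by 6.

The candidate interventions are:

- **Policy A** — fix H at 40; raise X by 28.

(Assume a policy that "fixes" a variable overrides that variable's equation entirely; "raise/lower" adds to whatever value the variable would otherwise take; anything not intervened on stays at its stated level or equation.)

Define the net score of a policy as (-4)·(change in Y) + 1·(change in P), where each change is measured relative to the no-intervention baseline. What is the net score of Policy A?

Baseline:
  X = 102
  V = 183 + 102 = 285
  P = -27 + 4·102 − 2·285 = -189
  D = -34 − 2·102 − 6·285 − 3·(-189) = -1381
  H = 128 + 5·102 − 3·285 + 3·(-1381) = -4360
  Y = 74 + 6·102 − 6·285 + 6·(-4360) = -27184
Policy A (H := 40, X + 28):
  X = 102 + 28 = 130
  V = 183 + 130 = 313
  P = -27 + 4·130 − 2·313 = -133
  D = -34 − 2·130 − 6·313 − 3·(-133) = -1773
  H = 40
  Y = 74 + 6·130 − 6·313 + 6·40 = -784
ΔY = -784 − (-27184) = 26400; ΔP = -133 − (-189) = 56
Score = (-4)·26400 + 1·56 = -105544

-105544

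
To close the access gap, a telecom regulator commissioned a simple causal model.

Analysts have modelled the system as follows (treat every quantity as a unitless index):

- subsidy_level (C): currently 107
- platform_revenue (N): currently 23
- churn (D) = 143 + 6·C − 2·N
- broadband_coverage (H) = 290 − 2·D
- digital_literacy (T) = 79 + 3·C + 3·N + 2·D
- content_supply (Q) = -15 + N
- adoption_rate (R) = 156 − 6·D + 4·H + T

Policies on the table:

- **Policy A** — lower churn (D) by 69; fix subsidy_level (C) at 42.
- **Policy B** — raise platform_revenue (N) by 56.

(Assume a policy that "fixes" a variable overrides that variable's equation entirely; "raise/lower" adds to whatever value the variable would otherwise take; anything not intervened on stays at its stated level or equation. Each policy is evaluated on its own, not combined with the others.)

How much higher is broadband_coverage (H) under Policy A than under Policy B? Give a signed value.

694

Policy A (D − 69, C := 42):
  C = 42
  N = 23
  D = 143 + 6·42 − 2·23 (−69 from intervention) = 280
  H = 290 − 2·280 = -270
Policy B (N + 56):
  C = 107
  N = 23 + 56 = 79
  D = 143 + 6·107 − 2·79 = 627
  H = 290 − 2·627 = -964
H: -270 − (-964) = 694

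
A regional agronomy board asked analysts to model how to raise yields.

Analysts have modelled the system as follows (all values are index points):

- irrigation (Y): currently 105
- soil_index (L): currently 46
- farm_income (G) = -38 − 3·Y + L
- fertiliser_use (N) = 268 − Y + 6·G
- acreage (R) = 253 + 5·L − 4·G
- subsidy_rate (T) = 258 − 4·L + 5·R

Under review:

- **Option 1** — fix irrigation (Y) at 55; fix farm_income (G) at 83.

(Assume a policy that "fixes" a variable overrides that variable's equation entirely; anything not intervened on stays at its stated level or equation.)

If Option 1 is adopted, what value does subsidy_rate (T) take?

Option 1 (Y := 55, G := 83):
  Y = 55
  L = 46
  G = 83
  R = 253 + 5·46 − 4·83 = 151
  T = 258 − 4·46 + 5·151 = 829

829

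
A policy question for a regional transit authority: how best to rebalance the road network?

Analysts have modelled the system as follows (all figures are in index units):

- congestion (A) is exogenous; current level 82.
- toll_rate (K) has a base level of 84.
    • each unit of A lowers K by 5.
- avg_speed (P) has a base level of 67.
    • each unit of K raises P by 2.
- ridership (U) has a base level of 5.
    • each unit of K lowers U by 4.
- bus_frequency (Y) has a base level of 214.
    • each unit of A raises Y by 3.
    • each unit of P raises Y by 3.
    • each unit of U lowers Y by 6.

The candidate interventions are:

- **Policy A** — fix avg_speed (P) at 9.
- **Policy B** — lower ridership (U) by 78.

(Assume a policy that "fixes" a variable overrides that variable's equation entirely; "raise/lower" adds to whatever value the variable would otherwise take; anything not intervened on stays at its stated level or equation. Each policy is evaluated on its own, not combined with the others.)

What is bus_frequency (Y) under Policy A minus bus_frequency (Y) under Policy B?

Policy A (P := 9):
  A = 82
  K = 84 − 5·82 = -326
  P = 9
  U = 5 − 4·(-326) = 1309
  Y = 214 + 3·82 + 3·9 − 6·1309 = -7367
Policy B (U − 78):
  A = 82
  K = 84 − 5·82 = -326
  P = 67 + 2·(-326) = -585
  U = 5 − 4·(-326) (−78 from intervention) = 1231
  Y = 214 + 3·82 + 3·(-585) − 6·1231 = -8681
Y: -7367 − (-8681) = 1314

1314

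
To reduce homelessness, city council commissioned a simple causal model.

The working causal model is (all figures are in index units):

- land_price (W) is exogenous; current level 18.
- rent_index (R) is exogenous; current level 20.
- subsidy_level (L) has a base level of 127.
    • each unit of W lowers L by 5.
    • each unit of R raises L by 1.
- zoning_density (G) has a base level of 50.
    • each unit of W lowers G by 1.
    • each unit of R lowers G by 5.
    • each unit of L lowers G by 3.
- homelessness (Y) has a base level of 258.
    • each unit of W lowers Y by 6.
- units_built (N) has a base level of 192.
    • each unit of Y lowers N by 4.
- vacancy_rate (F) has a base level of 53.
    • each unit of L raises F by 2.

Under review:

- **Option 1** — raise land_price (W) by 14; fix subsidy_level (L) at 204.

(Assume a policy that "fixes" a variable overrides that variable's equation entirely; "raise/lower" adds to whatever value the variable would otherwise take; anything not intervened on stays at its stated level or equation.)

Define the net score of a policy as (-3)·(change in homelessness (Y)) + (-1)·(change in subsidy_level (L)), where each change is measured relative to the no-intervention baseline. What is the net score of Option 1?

Baseline:
  W = 18
  R = 20
  L = 127 − 5·18 + 20 = 57
  Y = 258 − 6·18 = 150
Option 1 (W + 14, L := 204):
  W = 18 + 14 = 32
  R = 20
  L = 204
  Y = 258 − 6·32 = 66
ΔY = 66 − 150 = -84; ΔL = 204 − 57 = 147
Score = (-3)·(-84) + (-1)·147 = 105

105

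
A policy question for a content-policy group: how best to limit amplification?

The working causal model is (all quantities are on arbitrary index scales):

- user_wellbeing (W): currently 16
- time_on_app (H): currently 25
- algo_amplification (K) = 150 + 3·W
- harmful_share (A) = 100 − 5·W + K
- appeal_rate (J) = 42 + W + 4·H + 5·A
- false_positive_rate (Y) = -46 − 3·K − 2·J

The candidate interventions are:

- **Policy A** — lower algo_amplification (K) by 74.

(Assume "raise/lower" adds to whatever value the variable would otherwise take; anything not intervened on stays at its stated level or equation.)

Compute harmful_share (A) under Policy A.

Policy A (K − 74):
  W = 16
  K = 150 + 3·16 (−74 from intervention) = 124
  A = 100 − 5·16 + 124 = 144

144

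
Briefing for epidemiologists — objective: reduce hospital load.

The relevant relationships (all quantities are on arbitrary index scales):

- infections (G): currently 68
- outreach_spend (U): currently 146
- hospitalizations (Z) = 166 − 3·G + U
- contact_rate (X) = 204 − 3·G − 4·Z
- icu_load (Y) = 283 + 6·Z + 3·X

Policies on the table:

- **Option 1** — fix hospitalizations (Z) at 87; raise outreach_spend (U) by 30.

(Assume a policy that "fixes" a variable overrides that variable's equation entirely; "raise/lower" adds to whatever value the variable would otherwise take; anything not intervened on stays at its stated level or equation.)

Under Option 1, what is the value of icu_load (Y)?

-239

Option 1 (Z := 87, U + 30):
  G = 68
  U = 146 + 30 = 176
  Z = 87
  X = 204 − 3·68 − 4·87 = -348
  Y = 283 + 6·87 + 3·(-348) = -239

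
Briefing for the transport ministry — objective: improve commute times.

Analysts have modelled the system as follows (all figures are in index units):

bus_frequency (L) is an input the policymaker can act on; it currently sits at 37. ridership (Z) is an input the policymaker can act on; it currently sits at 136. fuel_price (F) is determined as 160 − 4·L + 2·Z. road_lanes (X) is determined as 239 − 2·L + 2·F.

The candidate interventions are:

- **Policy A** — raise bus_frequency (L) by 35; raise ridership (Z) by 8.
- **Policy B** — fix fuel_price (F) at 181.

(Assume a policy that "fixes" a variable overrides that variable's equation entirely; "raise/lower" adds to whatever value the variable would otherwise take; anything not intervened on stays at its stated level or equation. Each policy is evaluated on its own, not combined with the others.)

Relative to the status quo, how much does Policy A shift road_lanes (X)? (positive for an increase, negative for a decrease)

Baseline:
  L = 37
  Z = 136
  F = 160 − 4·37 + 2·136 = 284
  X = 239 − 2·37 + 2·284 = 733
Policy A (L + 35, Z + 8):
  L = 37 + 35 = 72
  Z = 136 + 8 = 144
  F = 160 − 4·72 + 2·144 = 160
  X = 239 − 2·72 + 2·160 = 415
Change in X: 415 − 733 = -318

-318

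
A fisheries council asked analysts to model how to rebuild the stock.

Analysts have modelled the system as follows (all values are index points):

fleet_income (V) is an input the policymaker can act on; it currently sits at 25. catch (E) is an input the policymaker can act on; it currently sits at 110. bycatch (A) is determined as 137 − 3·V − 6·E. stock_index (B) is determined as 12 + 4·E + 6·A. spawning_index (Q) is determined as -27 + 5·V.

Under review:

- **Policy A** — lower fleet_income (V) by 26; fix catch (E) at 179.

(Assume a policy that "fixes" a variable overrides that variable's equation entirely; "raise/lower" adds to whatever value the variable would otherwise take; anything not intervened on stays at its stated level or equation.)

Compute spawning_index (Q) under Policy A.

-32

Policy A (V − 26, E := 179):
  V = 25 − 26 = -1
  Q = -27 + 5·(-1) = -32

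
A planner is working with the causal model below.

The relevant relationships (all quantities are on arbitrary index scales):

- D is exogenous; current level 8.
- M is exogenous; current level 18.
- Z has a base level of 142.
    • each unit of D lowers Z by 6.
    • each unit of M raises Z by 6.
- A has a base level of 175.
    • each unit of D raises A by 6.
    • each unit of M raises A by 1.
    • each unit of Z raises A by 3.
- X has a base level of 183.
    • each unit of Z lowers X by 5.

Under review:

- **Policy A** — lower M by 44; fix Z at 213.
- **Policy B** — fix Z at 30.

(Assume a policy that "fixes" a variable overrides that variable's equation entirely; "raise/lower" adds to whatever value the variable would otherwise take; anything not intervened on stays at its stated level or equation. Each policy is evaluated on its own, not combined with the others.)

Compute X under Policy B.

Policy B (Z := 30):
  D = 8
  M = 18
  Z = 30
  X = 183 − 5·30 = 33

33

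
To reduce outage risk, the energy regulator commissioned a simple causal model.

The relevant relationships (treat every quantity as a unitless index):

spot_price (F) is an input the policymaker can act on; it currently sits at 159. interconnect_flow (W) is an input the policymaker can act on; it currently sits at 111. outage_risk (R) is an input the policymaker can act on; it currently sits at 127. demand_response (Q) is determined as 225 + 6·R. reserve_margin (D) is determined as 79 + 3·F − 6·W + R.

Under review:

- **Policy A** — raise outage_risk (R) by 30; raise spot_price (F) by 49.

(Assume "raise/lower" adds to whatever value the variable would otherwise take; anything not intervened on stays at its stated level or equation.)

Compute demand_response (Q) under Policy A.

Policy A (R + 30, F + 49):
  R = 127 + 30 = 157
  Q = 225 + 6·157 = 1167

1167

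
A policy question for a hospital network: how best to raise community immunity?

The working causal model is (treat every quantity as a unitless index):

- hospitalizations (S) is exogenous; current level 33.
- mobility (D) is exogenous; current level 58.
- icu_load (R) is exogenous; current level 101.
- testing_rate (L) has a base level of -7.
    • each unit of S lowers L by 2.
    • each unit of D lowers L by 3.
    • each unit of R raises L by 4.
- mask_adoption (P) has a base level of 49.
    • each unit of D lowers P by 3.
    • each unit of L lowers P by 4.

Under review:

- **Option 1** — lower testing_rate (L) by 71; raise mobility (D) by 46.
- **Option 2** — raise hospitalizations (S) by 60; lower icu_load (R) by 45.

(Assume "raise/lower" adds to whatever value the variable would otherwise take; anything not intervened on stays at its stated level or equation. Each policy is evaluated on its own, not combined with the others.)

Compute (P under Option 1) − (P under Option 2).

Option 1 (L − 71, D + 46):
  S = 33
  D = 58 + 46 = 104
  R = 101
  L = -7 − 2·33 − 3·104 + 4·101 (−71 from intervention) = -52
  P = 49 − 3·104 − 4·(-52) = -55
Option 2 (S + 60, R − 45):
  S = 33 + 60 = 93
  D = 58
  R = 101 − 45 = 56
  L = -7 − 2·93 − 3·58 + 4·56 = -143
  P = 49 − 3·58 − 4·(-143) = 447
P: -55 − 447 = -502

-502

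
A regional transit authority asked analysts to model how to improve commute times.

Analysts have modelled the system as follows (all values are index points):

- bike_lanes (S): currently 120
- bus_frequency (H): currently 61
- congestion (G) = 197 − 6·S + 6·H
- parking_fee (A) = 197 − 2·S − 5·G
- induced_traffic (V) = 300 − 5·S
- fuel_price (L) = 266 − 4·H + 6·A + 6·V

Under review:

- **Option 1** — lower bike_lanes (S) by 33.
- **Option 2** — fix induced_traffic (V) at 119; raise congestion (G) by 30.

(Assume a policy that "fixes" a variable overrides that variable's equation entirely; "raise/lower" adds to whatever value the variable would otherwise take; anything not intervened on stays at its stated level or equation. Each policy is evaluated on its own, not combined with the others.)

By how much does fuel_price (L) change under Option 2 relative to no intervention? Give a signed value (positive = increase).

Baseline:
  S = 120
  H = 61
  G = 197 − 6·120 + 6·61 = -157
  A = 197 − 2·120 − 5·(-157) = 742
  V = 300 − 5·120 = -300
  L = 266 − 4·61 + 6·742 + 6·(-300) = 2674
Option 2 (V := 119, G + 30):
  S = 120
  H = 61
  G = 197 − 6·120 + 6·61 (+30 from intervention) = -127
  A = 197 − 2·120 − 5·(-127) = 592
  V = 119
  L = 266 − 4·61 + 6·592 + 6·119 = 4288
Change in L: 4288 − 2674 = 1614

1614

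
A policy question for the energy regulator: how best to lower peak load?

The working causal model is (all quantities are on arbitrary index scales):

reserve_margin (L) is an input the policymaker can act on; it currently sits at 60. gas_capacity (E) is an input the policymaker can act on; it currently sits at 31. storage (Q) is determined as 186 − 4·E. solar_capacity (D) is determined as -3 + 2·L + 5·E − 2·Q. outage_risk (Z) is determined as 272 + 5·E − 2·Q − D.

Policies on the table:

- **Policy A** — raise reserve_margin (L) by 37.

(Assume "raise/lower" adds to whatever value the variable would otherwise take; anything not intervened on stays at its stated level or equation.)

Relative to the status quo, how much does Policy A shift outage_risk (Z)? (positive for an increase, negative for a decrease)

Baseline:
  L = 60
  E = 31
  Q = 186 − 4·31 = 62
  D = -3 + 2·60 + 5·31 − 2·62 = 148
  Z = 272 + 5·31 − 2·62 − 148 = 155
Policy A (L + 37):
  L = 60 + 37 = 97
  E = 31
  Q = 186 − 4·31 = 62
  D = -3 + 2·97 + 5·31 − 2·62 = 222
  Z = 272 + 5·31 − 2·62 − 222 = 81
Change in Z: 81 − 155 = -74

-74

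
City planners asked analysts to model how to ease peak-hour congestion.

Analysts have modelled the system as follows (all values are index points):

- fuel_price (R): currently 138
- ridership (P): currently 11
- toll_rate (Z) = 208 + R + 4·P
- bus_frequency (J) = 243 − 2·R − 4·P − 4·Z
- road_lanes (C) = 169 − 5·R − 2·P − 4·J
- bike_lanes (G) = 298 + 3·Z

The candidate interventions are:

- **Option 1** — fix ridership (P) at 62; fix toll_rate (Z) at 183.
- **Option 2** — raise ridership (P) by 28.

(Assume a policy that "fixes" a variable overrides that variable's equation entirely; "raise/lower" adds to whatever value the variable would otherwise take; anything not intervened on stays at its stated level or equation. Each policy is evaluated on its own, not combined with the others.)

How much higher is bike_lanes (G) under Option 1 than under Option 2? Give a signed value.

Option 1 (P := 62, Z := 183):
  R = 138
  P = 62
  Z = 183
  G = 298 + 3·183 = 847
Option 2 (P + 28):
  R = 138
  P = 11 + 28 = 39
  Z = 208 + 138 + 4·39 = 502
  G = 298 + 3·502 = 1804
G: 847 − 1804 = -957

-957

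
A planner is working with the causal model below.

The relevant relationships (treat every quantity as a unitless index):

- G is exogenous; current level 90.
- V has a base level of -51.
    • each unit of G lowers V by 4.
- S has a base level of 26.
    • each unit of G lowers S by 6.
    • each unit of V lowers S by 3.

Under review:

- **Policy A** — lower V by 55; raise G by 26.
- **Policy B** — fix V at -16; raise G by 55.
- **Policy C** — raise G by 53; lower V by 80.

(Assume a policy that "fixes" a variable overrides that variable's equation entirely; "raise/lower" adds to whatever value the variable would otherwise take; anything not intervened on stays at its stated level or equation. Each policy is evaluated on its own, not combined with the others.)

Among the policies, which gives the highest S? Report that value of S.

1277

Policy A (V − 55, G + 26):
  G = 90 + 26 = 116
  V = -51 − 4·116 (−55 from intervention) = -570
  S = 26 − 6·116 − 3·(-570) = 1040
Policy B (V := -16, G + 55):
  G = 90 + 55 = 145
  V = -16
  S = 26 − 6·145 − 3·(-16) = -796
Policy C (G + 53, V − 80):
  G = 90 + 53 = 143
  V = -51 − 4·143 (−80 from intervention) = -703
  S = 26 − 6·143 − 3·(-703) = 1277
Comparing — Policy A: S=1040, Policy B: S=-796, Policy C: S=1277. Highest is 1277 (Policy C).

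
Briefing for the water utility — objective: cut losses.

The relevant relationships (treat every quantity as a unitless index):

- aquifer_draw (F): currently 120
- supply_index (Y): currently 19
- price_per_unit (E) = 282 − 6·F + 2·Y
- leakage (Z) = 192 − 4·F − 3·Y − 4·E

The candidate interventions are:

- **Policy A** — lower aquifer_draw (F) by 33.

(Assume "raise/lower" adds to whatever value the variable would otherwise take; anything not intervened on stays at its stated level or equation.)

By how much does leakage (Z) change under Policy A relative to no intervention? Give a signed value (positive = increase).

Baseline:
  F = 120
  Y = 19
  E = 282 − 6·120 + 2·19 = -400
  Z = 192 − 4·120 − 3·19 − 4·(-400) = 1255
Policy A (F − 33):
  F = 120 − 33 = 87
  Y = 19
  E = 282 − 6·87 + 2·19 = -202
  Z = 192 − 4·87 − 3·19 − 4·(-202) = 595
Change in Z: 595 − 1255 = -660

-660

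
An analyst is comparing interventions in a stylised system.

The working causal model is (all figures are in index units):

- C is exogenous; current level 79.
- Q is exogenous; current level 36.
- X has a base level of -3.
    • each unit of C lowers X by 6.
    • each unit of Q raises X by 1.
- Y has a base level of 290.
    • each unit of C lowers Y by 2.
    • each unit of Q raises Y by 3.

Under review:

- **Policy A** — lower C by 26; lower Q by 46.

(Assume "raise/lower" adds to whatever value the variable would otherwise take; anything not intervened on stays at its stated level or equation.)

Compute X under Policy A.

Policy A (C − 26, Q − 46):
  C = 79 − 26 = 53
  Q = 36 − 46 = -10
  X = -3 − 6·53 + (-10) = -331

-331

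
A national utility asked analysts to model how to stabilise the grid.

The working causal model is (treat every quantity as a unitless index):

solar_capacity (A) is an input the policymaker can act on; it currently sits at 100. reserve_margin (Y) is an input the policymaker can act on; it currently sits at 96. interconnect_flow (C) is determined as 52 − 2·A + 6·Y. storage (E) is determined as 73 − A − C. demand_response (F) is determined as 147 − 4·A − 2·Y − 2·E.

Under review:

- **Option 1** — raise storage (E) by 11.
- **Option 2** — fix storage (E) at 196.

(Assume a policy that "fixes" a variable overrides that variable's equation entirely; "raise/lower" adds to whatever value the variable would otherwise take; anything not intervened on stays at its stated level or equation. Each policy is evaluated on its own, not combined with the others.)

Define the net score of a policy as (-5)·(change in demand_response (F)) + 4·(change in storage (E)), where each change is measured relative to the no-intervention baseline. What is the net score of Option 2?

9114

Baseline:
  A = 100
  Y = 96
  C = 52 − 2·100 + 6·96 = 428
  E = 73 − 100 − 428 = -455
  F = 147 − 4·100 − 2·96 − 2·(-455) = 465
Option 2 (E := 196):
  A = 100
  Y = 96
  C = 52 − 2·100 + 6·96 = 428
  E = 196
  F = 147 − 4·100 − 2·96 − 2·196 = -837
ΔF = -837 − 465 = -1302; ΔE = 196 − (-455) = 651
Score = (-5)·(-1302) + 4·651 = 9114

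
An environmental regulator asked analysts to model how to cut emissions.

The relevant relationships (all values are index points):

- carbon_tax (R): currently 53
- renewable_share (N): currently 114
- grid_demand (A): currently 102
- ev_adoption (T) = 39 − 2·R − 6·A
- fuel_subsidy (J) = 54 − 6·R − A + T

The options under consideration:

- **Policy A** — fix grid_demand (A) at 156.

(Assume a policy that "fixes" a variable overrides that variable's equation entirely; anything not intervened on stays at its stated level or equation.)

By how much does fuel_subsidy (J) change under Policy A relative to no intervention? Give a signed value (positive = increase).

Baseline:
  R = 53
  A = 102
  T = 39 − 2·53 − 6·102 = -679
  J = 54 − 6·53 − 102 + (-679) = -1045
Policy A (A := 156):
  R = 53
  A = 156
  T = 39 − 2·53 − 6·156 = -1003
  J = 54 − 6·53 − 156 + (-1003) = -1423
Change in J: -1423 − (-1045) = -378

-378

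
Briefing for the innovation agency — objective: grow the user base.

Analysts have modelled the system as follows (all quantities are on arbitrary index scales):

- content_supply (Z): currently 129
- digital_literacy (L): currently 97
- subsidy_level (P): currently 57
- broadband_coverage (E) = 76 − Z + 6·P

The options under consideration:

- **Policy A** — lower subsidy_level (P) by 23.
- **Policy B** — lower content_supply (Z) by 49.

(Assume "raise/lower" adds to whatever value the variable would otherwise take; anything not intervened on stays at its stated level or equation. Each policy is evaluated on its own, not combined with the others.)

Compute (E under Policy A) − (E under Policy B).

Policy A (P − 23):
  Z = 129
  P = 57 − 23 = 34
  E = 76 − 129 + 6·34 = 151
Policy B (Z − 49):
  Z = 129 − 49 = 80
  P = 57
  E = 76 − 80 + 6·57 = 338
E: 151 − 338 = -187

-187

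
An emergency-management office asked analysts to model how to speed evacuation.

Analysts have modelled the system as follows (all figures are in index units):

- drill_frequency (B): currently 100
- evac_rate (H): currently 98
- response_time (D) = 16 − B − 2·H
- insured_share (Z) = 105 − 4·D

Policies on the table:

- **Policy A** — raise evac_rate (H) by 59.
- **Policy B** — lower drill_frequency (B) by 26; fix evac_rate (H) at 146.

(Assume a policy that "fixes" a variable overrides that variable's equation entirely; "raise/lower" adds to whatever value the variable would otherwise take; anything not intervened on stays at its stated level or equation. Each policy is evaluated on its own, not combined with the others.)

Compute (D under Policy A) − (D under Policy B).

-48

Policy A (H + 59):
  B = 100
  H = 98 + 59 = 157
  D = 16 − 100 − 2·157 = -398
Policy B (B − 26, H := 146):
  B = 100 − 26 = 74
  H = 146
  D = 16 − 74 − 2·146 = -350
D: -398 − (-350) = -48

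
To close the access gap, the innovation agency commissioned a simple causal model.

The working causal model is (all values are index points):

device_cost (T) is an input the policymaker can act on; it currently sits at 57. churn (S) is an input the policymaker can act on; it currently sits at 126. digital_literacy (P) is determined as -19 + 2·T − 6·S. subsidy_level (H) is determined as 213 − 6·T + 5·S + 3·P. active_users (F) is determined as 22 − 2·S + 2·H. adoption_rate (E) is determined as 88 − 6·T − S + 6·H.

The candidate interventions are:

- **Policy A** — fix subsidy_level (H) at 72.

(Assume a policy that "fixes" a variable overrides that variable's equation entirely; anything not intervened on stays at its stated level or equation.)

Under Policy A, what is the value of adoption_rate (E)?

Policy A (H := 72):
  T = 57
  S = 126
  P = -19 + 2·57 − 6·126 = -661
  H = 72
  E = 88 − 6·57 − 126 + 6·72 = 52

52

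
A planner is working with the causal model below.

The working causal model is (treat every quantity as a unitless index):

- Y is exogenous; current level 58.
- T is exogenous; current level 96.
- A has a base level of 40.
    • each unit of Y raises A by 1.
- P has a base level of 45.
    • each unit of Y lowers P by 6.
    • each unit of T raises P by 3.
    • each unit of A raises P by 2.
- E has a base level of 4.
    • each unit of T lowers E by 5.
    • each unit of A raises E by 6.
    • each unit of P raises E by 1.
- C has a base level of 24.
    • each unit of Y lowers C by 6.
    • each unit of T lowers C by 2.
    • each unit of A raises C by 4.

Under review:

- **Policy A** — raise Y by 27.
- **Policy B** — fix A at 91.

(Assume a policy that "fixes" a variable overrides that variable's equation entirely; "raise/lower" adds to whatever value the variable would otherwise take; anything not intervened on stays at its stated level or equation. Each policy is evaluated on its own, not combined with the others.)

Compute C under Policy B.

Policy B (A := 91):
  Y = 58
  T = 96
  A = 91
  C = 24 − 6·58 − 2·96 + 4·91 = -152

-152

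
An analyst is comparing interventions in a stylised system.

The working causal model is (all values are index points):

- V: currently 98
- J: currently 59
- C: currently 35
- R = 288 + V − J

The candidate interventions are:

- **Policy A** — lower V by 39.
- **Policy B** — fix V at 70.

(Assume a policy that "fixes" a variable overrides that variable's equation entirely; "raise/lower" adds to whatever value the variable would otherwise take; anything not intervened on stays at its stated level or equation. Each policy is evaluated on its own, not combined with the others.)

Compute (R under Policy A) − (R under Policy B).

-11

Policy A (V − 39):
  V = 98 − 39 = 59
  J = 59
  R = 288 + 59 − 59 = 288
Policy B (V := 70):
  V = 70
  J = 59
  R = 288 + 70 − 59 = 299
R: 288 − 299 = -11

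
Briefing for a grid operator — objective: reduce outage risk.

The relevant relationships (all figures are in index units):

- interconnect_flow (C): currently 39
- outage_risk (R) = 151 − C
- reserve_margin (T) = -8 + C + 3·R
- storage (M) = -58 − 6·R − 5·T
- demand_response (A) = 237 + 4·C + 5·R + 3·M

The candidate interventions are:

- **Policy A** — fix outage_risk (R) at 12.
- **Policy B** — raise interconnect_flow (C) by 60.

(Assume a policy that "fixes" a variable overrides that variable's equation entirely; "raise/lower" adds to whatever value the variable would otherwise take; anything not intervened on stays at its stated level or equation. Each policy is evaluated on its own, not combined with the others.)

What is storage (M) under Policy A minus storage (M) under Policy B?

1140

Policy A (R := 12):
  C = 39
  R = 12
  T = -8 + 39 + 3·12 = 67
  M = -58 − 6·12 − 5·67 = -465
Policy B (C + 60):
  C = 39 + 60 = 99
  R = 151 − 99 = 52
  T = -8 + 99 + 3·52 = 247
  M = -58 − 6·52 − 5·247 = -1605
M: -465 − (-1605) = 1140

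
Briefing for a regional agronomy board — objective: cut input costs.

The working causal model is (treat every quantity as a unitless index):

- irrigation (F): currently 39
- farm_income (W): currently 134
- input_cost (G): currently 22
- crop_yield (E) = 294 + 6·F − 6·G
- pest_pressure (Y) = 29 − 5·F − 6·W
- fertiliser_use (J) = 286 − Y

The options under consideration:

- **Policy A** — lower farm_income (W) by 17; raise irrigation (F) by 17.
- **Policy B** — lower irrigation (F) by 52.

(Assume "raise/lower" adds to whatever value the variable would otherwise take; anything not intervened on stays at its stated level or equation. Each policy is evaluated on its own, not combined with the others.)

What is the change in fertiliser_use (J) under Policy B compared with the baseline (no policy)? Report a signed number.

Baseline:
  F = 39
  W = 134
  Y = 29 − 5·39 − 6·134 = -970
  J = 286 − (-970) = 1256
Policy B (F − 52):
  F = 39 − 52 = -13
  W = 134
  Y = 29 − 5·(-13) − 6·134 = -710
  J = 286 − (-710) = 996
Change in J: 996 − 1256 = -260

-260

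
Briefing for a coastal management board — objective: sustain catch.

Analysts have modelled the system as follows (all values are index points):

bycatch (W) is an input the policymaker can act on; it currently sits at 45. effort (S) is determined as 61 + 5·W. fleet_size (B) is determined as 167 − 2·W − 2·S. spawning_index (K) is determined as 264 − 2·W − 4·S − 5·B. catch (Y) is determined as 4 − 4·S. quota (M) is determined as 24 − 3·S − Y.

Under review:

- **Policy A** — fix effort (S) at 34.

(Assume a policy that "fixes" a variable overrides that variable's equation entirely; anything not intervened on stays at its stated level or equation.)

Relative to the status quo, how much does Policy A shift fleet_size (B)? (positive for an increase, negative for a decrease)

Baseline:
  W = 45
  S = 61 + 5·45 = 286
  B = 167 − 2·45 − 2·286 = -495
Policy A (S := 34):
  W = 45
  S = 34
  B = 167 − 2·45 − 2·34 = 9
Change in B: 9 − (-495) = 504

504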